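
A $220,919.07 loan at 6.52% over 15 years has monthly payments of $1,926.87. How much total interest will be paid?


Total paid over the life of the loan = PMT × n.
Total paid = $1,926.87 × 180 = $346,836.60
Total interest = total paid − principal = $346,836.60 − $220,919.07 = $125,917.53

Total interest = (PMT × n) - PV = $125,917.53


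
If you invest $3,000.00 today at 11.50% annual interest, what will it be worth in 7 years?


Future value formula: FV = PV × (1 + r)^t
FV = $3,000.00 × (1 + 0.115)^7
FV = $3,000.00 × 2.142516
FV = $6,427.55

FV = PV × (1 + r)^t = $6,427.55


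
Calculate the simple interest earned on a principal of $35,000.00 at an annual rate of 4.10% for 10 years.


Simple interest formula: I = P × r × t
I = $35,000.00 × 0.041 × 10
I = $14,350.00

I = P × r × t = $14,350.00


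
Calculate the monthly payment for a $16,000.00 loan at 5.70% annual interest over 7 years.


Loan payment formula: PMT = PV × r / (1 − (1 + r)^(−n))
Monthly rate r = 0.057/12 = 0.00475, n = 84 months
Denominator: 1 − (1 + 0.057/12)^(−84) = 0.328375
PMT = $16,000.00 × (0.057/12) / 0.328375
PMT = $231.44 per month

PMT = PV × r / (1-(1+r)^(-n)) = $231.44/month


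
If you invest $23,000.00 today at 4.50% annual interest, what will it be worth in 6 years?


Future value formula: FV = PV × (1 + r)^t
FV = $23,000.00 × (1 + 0.045)^6
FV = $23,000.00 × 1.302260
FV = $29,951.98

FV = PV × (1 + r)^t = $29,951.98


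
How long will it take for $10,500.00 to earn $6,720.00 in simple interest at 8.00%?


Rearrange the simple interest formula for t:
I = P × r × t  ⇒  t = I / (P × r)
t = $6,720.00 / ($10,500.00 × 0.08)
t = 8

t = I/(P×r) = 8 years


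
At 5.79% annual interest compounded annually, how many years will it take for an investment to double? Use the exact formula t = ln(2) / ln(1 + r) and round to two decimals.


Doubling condition: (1 + r)^t = 2
Take ln of both sides: t × ln(1 + r) = ln(2)
t = ln(2) / ln(1 + r)
t = 0.693147 / 0.056286
t = 12.31

t = ln(2) / ln(1 + r) = 12.31 years


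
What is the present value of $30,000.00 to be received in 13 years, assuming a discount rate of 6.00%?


Present value formula: PV = FV / (1 + r)^t
PV = $30,000.00 / (1 + 0.06)^13
PV = $30,000.00 / 2.132928
PV = $14,065.17

PV = FV / (1 + r)^t = $14,065.17


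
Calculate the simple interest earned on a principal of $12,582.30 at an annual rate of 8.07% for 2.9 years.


Simple interest formula: I = P × r × t
I = $12,582.30 × 0.0807 × 2.9
I = $2,944.64

I = P × r × t = $2,944.64


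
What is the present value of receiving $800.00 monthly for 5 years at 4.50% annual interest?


Present value of an ordinary annuity: PV = PMT × (1 − (1 + r)^(−n)) / r
Monthly rate r = 0.045/12 = 0.00375, n = 60
PV = $800.00 × (1 − (1 + 0.045/12)^(−60)) / (0.045/12)
PV = $800.00 × 53.639380
PV = $42,911.50

PV = PMT × (1-(1+r)^(-n))/r = $42,911.50


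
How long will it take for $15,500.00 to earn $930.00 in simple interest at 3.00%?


Rearrange the simple interest formula for t:
I = P × r × t  ⇒  t = I / (P × r)
t = $930.00 / ($15,500.00 × 0.03)
t = 2

t = I/(P×r) = 2 years


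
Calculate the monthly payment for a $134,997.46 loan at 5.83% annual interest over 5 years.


Loan payment formula: PMT = PV × r / (1 − (1 + r)^(−n))
Monthly rate r = 0.0583/12 ≈ 0.00485833, n = 60 months
Denominator: 1 − (1 + 0.0583/12)^(−60) = 0.2523305
PMT = $134,997.46 × (0.0583/12) / 0.2523305
PMT = $2,599.22 per month

PMT = PV × r / (1-(1+r)^(-n)) = $2,599.22/month


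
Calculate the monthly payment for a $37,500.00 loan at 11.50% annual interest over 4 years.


Loan payment formula: PMT = PV × r / (1 − (1 + r)^(−n))
Monthly rate r = 0.115/12 ≈ 0.00958333, n = 48 months
Denominator: 1 − (1 + 0.115/12)^(−48) = 0.367332
PMT = $37,500.00 × (0.115/12) / 0.367332
PMT = $978.34 per month

PMT = PV × r / (1-(1+r)^(-n)) = $978.34/month


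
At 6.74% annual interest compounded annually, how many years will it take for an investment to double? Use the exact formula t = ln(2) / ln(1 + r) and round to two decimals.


Doubling condition: (1 + r)^t = 2
Take ln of both sides: t × ln(1 + r) = ln(2)
t = ln(2) / ln(1 + r)
t = 0.693147 / 0.065226
t = 10.63

t = ln(2) / ln(1 + r) = 10.63 years


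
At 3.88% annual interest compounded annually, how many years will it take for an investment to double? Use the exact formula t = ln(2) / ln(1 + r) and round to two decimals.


Doubling condition: (1 + r)^t = 2
Take ln of both sides: t × ln(1 + r) = ln(2)
t = ln(2) / ln(1 + r)
t = 0.693147 / 0.038066
t = 18.21

t = ln(2) / ln(1 + r) = 18.21 years


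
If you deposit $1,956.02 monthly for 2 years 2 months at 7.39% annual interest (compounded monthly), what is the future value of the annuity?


Future value of an ordinary annuity: FV = PMT × ((1 + r)^n − 1) / r
Monthly rate r = 0.0739/12 ≈ 0.00615833, n = 26
FV = $1,956.02 × ((1 + 0.0739/12)^26 − 1) / (0.0739/12)
FV = $1,956.02 × 28.103652
FV = $54,971.31

FV = PMT × ((1+r)^n - 1)/r = $54,971.31


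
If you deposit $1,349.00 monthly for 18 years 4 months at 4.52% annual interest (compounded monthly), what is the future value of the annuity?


Future value of an ordinary annuity: FV = PMT × ((1 + r)^n − 1) / r
Monthly rate r = 0.0452/12 ≈ 0.00376667, n = 220
FV = $1,349.00 × ((1 + 0.0452/12)^220 − 1) / (0.0452/12)
FV = $1,349.00 × 341.601885
FV = $460,820.94

FV = PMT × ((1+r)^n - 1)/r = $460,820.94


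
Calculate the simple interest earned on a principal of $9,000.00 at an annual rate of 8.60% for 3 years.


Simple interest formula: I = P × r × t
I = $9,000.00 × 0.086 × 3
I = $2,322.00

I = P × r × t = $2,322.00


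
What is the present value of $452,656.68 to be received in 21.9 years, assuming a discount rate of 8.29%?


Present value formula: PV = FV / (1 + r)^t
PV = $452,656.68 / (1 + 0.0829)^21.9
PV = $452,656.68 / 5.7211712
PV = $79,119.58

PV = FV / (1 + r)^t = $79,119.58


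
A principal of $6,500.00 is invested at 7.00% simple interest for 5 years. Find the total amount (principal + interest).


Total amount formula: A = P(1 + rt) = P + P·r·t
Interest: I = P × r × t = $6,500.00 × 0.07 × 5 = $2,275.00
A = P + I = $6,500.00 + $2,275.00 = $8,775.00

A = P + I = P(1 + rt) = $8,775.00


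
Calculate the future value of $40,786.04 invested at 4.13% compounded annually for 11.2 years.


Compound interest formula: A = P(1 + r/n)^(nt)
A = $40,786.04 × (1 + 0.0413/1)^(1 × 11.2)
Growth factor: (1 + 0.0413/1)^11.2 = 1.5734383
A = $40,786.04 × 1.5734383
A = $64,174.32

A = P(1 + r/n)^(nt) = $64,174.32


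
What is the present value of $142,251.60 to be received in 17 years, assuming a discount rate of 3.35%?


Present value formula: PV = FV / (1 + r)^t
PV = $142,251.60 / (1 + 0.0335)^17
PV = $142,251.60 / 1.75096787
PV = $81,241.70

PV = FV / (1 + r)^t = $81,241.70


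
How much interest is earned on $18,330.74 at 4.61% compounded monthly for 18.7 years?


Compound interest earned = final amount − principal.
A = P(1 + r/n)^(nt) = $18,330.74 × (1 + 0.0461/12)^(12 × 18.7) = $43,336.61
Interest = A − P = $43,336.61 − $18,330.74 = $25,005.87

Interest = A - P = $25,005.87


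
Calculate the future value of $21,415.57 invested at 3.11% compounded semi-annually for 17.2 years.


Compound interest formula: A = P(1 + r/n)^(nt)
A = $21,415.57 × (1 + 0.0311/2)^(2 × 17.2)
Growth factor: (1 + 0.0311/2)^34.4 = 1.700298
A = $21,415.57 × 1.700298
A = $36,412.85

A = P(1 + r/n)^(nt) = $36,412.85


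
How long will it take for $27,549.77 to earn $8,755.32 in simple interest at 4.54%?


Rearrange the simple interest formula for t:
I = P × r × t  ⇒  t = I / (P × r)
t = $8,755.32 / ($27,549.77 × 0.0454)
t = 7

t = I/(P×r) = 7 years


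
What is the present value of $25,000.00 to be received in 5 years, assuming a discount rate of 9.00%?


Present value formula: PV = FV / (1 + r)^t
PV = $25,000.00 / (1 + 0.09)^5
PV = $25,000.00 / 1.538624
PV = $16,248.28

PV = FV / (1 + r)^t = $16,248.28


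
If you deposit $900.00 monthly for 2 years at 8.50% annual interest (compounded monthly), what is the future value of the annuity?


Future value of an ordinary annuity: FV = PMT × ((1 + r)^n − 1) / r
Monthly rate r = 0.085/12 ≈ 0.00708333, n = 24
FV = $900.00 × ((1 + 0.085/12)^24 − 1) / (0.085/12)
FV = $900.00 × 26.060437
FV = $23,454.39

FV = PMT × ((1+r)^n - 1)/r = $23,454.39


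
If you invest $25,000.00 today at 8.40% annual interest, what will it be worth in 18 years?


Future value formula: FV = PV × (1 + r)^t
FV = $25,000.00 × (1 + 0.084)^18
FV = $25,000.00 × 4.2709755
FV = $106,774.39

FV = PV × (1 + r)^t = $106,774.39


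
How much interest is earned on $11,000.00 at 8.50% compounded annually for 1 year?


Compound interest earned = final amount − principal.
A = P(1 + r/n)^(nt) = $11,000.00 × (1 + 0.085/1)^(1 × 1) = $11,935.00
Interest = A − P = $11,935.00 − $11,000.00 = $935.00

Interest = A - P = $935.00


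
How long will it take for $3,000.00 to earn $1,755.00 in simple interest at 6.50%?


Rearrange the simple interest formula for t:
I = P × r × t  ⇒  t = I / (P × r)
t = $1,755.00 / ($3,000.00 × 0.065)
t = 9

t = I/(P×r) = 9 years


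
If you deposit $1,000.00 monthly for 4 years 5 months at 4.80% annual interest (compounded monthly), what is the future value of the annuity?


Future value of an ordinary annuity: FV = PMT × ((1 + r)^n − 1) / r
Monthly rate r = 0.048/12 = 0.004, n = 53
FV = $1,000.00 × ((1 + 0.048/12)^53 − 1) / (0.048/12)
FV = $1,000.00 × 58.906316
FV = $58,906.32

FV = PMT × ((1+r)^n - 1)/r = $58,906.32


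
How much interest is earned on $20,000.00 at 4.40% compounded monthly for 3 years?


Compound interest earned = final amount − principal.
A = P(1 + r/n)^(nt) = $20,000.00 × (1 + 0.044/12)^(12 × 3) = $22,816.66
Interest = A − P = $22,816.66 − $20,000.00 = $2,816.66

Interest = A - P = $2,816.66


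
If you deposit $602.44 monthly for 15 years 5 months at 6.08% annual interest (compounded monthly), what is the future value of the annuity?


Future value of an ordinary annuity: FV = PMT × ((1 + r)^n − 1) / r
Monthly rate r = 0.0608/12 ≈ 0.00506667, n = 185
FV = $602.44 × ((1 + 0.0608/12)^185 − 1) / (0.0608/12)
FV = $602.44 × 305.354359
FV = $183,957.68

FV = PMT × ((1+r)^n - 1)/r = $183,957.68


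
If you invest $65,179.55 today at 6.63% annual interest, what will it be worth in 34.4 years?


Future value formula: FV = PV × (1 + r)^t
FV = $65,179.55 × (1 + 0.0663)^34.4
FV = $65,179.55 × 9.1002155
FV = $593,147.95

FV = PV × (1 + r)^t = $593,147.95


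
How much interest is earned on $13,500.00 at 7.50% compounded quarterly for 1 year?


Compound interest earned = final amount − principal.
A = P(1 + r/n)^(nt) = $13,500.00 × (1 + 0.075/4)^(4 × 1) = $14,541.33
Interest = A − P = $14,541.33 − $13,500.00 = $1,041.33

Interest = A - P = $1,041.33


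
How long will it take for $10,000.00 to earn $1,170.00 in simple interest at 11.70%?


Rearrange the simple interest formula for t:
I = P × r × t  ⇒  t = I / (P × r)
t = $1,170.00 / ($10,000.00 × 0.117)
t = 1

t = I/(P×r) = 1 year


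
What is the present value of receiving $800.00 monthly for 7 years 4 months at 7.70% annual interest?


Present value of an ordinary annuity: PV = PMT × (1 − (1 + r)^(−n)) / r
Monthly rate r = 0.077/12 ≈ 0.00641667, n = 88
PV = $800.00 × (1 − (1 + 0.077/12)^(−88)) / (0.077/12)
PV = $800.00 × 67.079037
PV = $53,663.23

PV = PMT × (1-(1+r)^(-n))/r = $53,663.23


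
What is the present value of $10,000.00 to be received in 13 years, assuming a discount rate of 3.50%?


Present value formula: PV = FV / (1 + r)^t
PV = $10,000.00 / (1 + 0.035)^13
PV = $10,000.00 / 1.563956
PV = $6,394.04

PV = FV / (1 + r)^t = $6,394.04


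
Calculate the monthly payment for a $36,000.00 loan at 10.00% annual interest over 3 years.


Loan payment formula: PMT = PV × r / (1 − (1 + r)^(−n))
Monthly rate r = 0.1/12 ≈ 0.00833333, n = 36 months
Denominator: 1 − (1 + 0.1/12)^(−36) = 0.258260
PMT = $36,000.00 × (0.1/12) / 0.258260
PMT = $1,161.62 per month

PMT = PV × r / (1-(1+r)^(-n)) = $1,161.62/month


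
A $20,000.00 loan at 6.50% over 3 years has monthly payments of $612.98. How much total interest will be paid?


Total paid over the life of the loan = PMT × n.
Total paid = $612.98 × 36 = $22,067.28
Total interest = total paid − principal = $22,067.28 − $20,000.00 = $2,067.28

Total interest = (PMT × n) - PV = $2,067.28


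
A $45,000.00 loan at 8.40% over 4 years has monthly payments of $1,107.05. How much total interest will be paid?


Total paid over the life of the loan = PMT × n.
Total paid = $1,107.05 × 48 = $53,138.40
Total interest = total paid − principal = $53,138.40 − $45,000.00 = $8,138.40

Total interest = (PMT × n) - PV = $8,138.40


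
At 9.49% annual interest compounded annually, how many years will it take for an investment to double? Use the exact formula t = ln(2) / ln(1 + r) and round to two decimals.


Doubling condition: (1 + r)^t = 2
Take ln of both sides: t × ln(1 + r) = ln(2)
t = ln(2) / ln(1 + r)
t = 0.693147 / 0.090663
t = 7.65

t = ln(2) / ln(1 + r) = 7.65 years


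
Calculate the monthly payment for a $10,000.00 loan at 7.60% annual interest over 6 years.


Loan payment formula: PMT = PV × r / (1 − (1 + r)^(−n))
Monthly rate r = 0.076/12 ≈ 0.00633333, n = 72 months
Denominator: 1 − (1 + 0.076/12)^(−72) = 0.365274
PMT = $10,000.00 × (0.076/12) / 0.365274
PMT = $173.39 per month

PMT = PV × r / (1-(1+r)^(-n)) = $173.39/month


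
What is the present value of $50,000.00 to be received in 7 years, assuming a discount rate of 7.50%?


Present value formula: PV = FV / (1 + r)^t
PV = $50,000.00 / (1 + 0.075)^7
PV = $50,000.00 / 1.659049
PV = $30,137.75

PV = FV / (1 + r)^t = $30,137.75


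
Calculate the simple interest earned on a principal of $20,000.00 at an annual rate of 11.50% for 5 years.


Simple interest formula: I = P × r × t
I = $20,000.00 × 0.115 × 5
I = $11,500.00

I = P × r × t = $11,500.00


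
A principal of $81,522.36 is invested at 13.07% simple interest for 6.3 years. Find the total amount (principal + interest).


Total amount formula: A = P(1 + rt) = P + P·r·t
Interest: I = P × r × t = $81,522.36 × 0.1307 × 6.3 = $67,126.33
A = P + I = $81,522.36 + $67,126.33 = $148,648.69

A = P + I = P(1 + rt) = $148,648.69


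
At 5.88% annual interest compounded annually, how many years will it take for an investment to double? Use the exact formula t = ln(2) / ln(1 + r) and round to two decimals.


Doubling condition: (1 + r)^t = 2
Take ln of both sides: t × ln(1 + r) = ln(2)
t = ln(2) / ln(1 + r)
t = 0.693147 / 0.057136
t = 12.13

t = ln(2) / ln(1 + r) = 12.13 years


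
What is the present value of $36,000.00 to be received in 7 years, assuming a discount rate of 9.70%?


Present value formula: PV = FV / (1 + r)^t
PV = $36,000.00 / (1 + 0.097)^7
PV = $36,000.00 / 1.911817
PV = $18,830.25

PV = FV / (1 + r)^t = $18,830.25


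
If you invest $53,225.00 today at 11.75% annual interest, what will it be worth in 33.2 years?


Future value formula: FV = PV × (1 + r)^t
FV = $53,225.00 × (1 + 0.1175)^33.2
FV = $53,225.00 × 39.977723
FV = $2,127,814.31

FV = PV × (1 + r)^t = $2,127,814.31


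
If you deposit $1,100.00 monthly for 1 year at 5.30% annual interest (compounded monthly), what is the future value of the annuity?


Future value of an ordinary annuity: FV = PMT × ((1 + r)^n − 1) / r
Monthly rate r = 0.053/12 ≈ 0.00441667, n = 12
FV = $1,100.00 × ((1 + 0.053/12)^12 − 1) / (0.053/12)
FV = $1,100.00 × 12.295834
FV = $13,525.42

FV = PMT × ((1+r)^n - 1)/r = $13,525.42


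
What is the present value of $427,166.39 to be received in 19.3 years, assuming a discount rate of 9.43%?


Present value formula: PV = FV / (1 + r)^t
PV = $427,166.39 / (1 + 0.0943)^19.3
PV = $427,166.39 / 5.692886
PV = $75,035.12

PV = FV / (1 + r)^t = $75,035.12


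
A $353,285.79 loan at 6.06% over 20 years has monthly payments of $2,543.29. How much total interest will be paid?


Total paid over the life of the loan = PMT × n.
Total paid = $2,543.29 × 240 = $610,389.60
Total interest = total paid − principal = $610,389.60 − $353,285.79 = $257,103.81

Total interest = (PMT × n) - PV = $257,103.81


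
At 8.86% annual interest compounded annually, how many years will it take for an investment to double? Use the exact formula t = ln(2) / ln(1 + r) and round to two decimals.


Doubling condition: (1 + r)^t = 2
Take ln of both sides: t × ln(1 + r) = ln(2)
t = ln(2) / ln(1 + r)
t = 0.693147 / 0.084892
t = 8.17

t = ln(2) / ln(1 + r) = 8.17 years


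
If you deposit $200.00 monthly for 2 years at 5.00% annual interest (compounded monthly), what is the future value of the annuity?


Future value of an ordinary annuity: FV = PMT × ((1 + r)^n − 1) / r
Monthly rate r = 0.05/12 ≈ 0.00416667, n = 24
FV = $200.00 × ((1 + 0.05/12)^24 − 1) / (0.05/12)
FV = $200.00 × 25.185921
FV = $5,037.18

FV = PMT × ((1+r)^n - 1)/r = $5,037.18


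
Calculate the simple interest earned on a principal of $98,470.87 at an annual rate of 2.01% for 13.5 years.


Simple interest formula: I = P × r × t
I = $98,470.87 × 0.0201 × 13.5
I = $26,720.07

I = P × r × t = $26,720.07


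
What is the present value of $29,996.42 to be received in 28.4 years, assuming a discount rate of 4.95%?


Present value formula: PV = FV / (1 + r)^t
PV = $29,996.42 / (1 + 0.0495)^28.4
PV = $29,996.42 / 3.943677
PV = $7,606.21

PV = FV / (1 + r)^t = $7,606.21


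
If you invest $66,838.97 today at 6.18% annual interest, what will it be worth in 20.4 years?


Future value formula: FV = PV × (1 + r)^t
FV = $66,838.97 × (1 + 0.0618)^20.4
FV = $66,838.97 × 3.3983766
FV = $227,143.99

FV = PV × (1 + r)^t = $227,143.99


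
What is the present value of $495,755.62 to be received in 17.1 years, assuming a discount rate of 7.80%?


Present value formula: PV = FV / (1 + r)^t
PV = $495,755.62 / (1 + 0.078)^17.1
PV = $495,755.62 / 3.612275
PV = $137,241.94

PV = FV / (1 + r)^t = $137,241.94


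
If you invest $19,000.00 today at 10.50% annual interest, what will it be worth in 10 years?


Future value formula: FV = PV × (1 + r)^t
FV = $19,000.00 × (1 + 0.105)^10
FV = $19,000.00 × 2.714081
FV = $51,567.54

FV = PV × (1 + r)^t = $51,567.54


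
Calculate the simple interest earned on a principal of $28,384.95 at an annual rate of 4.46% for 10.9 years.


Simple interest formula: I = P × r × t
I = $28,384.95 × 0.0446 × 10.9
I = $13,799.06

I = P × r × t = $13,799.06


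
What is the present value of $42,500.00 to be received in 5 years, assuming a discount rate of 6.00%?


Present value formula: PV = FV / (1 + r)^t
PV = $42,500.00 / (1 + 0.06)^5
PV = $42,500.00 / 1.3382256
PV = $31,758.47

PV = FV / (1 + r)^t = $31,758.47


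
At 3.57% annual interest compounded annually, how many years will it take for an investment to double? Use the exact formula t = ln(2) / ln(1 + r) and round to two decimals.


Doubling condition: (1 + r)^t = 2
Take ln of both sides: t × ln(1 + r) = ln(2)
t = ln(2) / ln(1 + r)
t = 0.693147 / 0.035078
t = 19.76

t = ln(2) / ln(1 + r) = 19.76 years


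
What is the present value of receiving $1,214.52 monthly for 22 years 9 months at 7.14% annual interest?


Present value of an ordinary annuity: PV = PMT × (1 − (1 + r)^(−n)) / r
Monthly rate r = 0.0714/12 = 0.00595, n = 273
PV = $1,214.52 × (1 − (1 + 0.0714/12)^(−273)) / (0.0714/12)
PV = $1,214.52 × 134.791526
PV = $163,707.00

PV = PMT × (1-(1+r)^(-n))/r = $163,707.00


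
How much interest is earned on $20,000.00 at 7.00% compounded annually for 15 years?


Compound interest earned = final amount − principal.
A = P(1 + r/n)^(nt) = $20,000.00 × (1 + 0.07/1)^(1 × 15) = $55,180.63
Interest = A − P = $55,180.63 − $20,000.00 = $35,180.63

Interest = A - P = $35,180.63


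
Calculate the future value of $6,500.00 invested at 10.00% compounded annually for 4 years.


Compound interest formula: A = P(1 + r/n)^(nt)
A = $6,500.00 × (1 + 0.1/1)^(1 × 4)
Growth factor: (1 + 0.1/1)^4 = 1.464100
A = $6,500.00 × 1.464100
A = $9,516.65

A = P(1 + r/n)^(nt) = $9,516.65


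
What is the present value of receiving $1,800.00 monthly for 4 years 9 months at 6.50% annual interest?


Present value of an ordinary annuity: PV = PMT × (1 − (1 + r)^(−n)) / r
Monthly rate r = 0.065/12 ≈ 0.00541667, n = 57
PV = $1,800.00 × (1 − (1 + 0.065/12)^(−57)) / (0.065/12)
PV = $1,800.00 × 48.927423
PV = $88,069.36

PV = PMT × (1-(1+r)^(-n))/r = $88,069.36


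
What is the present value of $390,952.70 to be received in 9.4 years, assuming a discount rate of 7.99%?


Present value formula: PV = FV / (1 + r)^t
PV = $390,952.70 / (1 + 0.0799)^9.4
PV = $390,952.70 / 2.0597063
PV = $189,809.93

PV = FV / (1 + r)^t = $189,809.93


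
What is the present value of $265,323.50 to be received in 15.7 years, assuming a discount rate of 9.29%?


Present value formula: PV = FV / (1 + r)^t
PV = $265,323.50 / (1 + 0.0929)^15.7
PV = $265,323.50 / 4.0337845
PV = $65,775.33

PV = FV / (1 + r)^t = $65,775.33


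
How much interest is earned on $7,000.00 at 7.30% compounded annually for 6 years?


Compound interest earned = final amount − principal.
A = P(1 + r/n)^(nt) = $7,000.00 × (1 + 0.073/1)^(1 × 6) = $10,683.08
Interest = A − P = $10,683.08 − $7,000.00 = $3,683.08

Interest = A - P = $3,683.08


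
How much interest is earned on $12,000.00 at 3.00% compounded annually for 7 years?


Compound interest earned = final amount − principal.
A = P(1 + r/n)^(nt) = $12,000.00 × (1 + 0.03/1)^(1 × 7) = $14,758.49
Interest = A − P = $14,758.49 − $12,000.00 = $2,758.49

Interest = A - P = $2,758.49


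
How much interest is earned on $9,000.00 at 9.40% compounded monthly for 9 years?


Compound interest earned = final amount − principal.
A = P(1 + r/n)^(nt) = $9,000.00 × (1 + 0.094/12)^(12 × 9) = $20,903.74
Interest = A − P = $20,903.74 − $9,000.00 = $11,903.74

Interest = A - P = $11,903.74


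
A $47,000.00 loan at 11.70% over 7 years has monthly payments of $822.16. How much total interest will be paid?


Total paid over the life of the loan = PMT × n.
Total paid = $822.16 × 84 = $69,061.44
Total interest = total paid − principal = $69,061.44 − $47,000.00 = $22,061.44

Total interest = (PMT × n) - PV = $22,061.44


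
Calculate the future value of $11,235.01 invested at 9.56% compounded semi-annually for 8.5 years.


Compound interest formula: A = P(1 + r/n)^(nt)
A = $11,235.01 × (1 + 0.0956/2)^(2 × 8.5)
Growth factor: (1 + 0.0956/2)^17 = 2.211733
A = $11,235.01 × 2.211733
A = $24,848.84

A = P(1 + r/n)^(nt) = $24,848.84


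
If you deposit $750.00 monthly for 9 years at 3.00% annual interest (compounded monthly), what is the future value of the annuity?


Future value of an ordinary annuity: FV = PMT × ((1 + r)^n − 1) / r
Monthly rate r = 0.03/12 = 0.0025, n = 108
FV = $750.00 × ((1 + 0.03/12)^108 − 1) / (0.03/12)
FV = $750.00 × 123.809259
FV = $92,856.94

FV = PMT × ((1+r)^n - 1)/r = $92,856.94


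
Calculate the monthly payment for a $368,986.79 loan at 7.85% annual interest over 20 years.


Loan payment formula: PMT = PV × r / (1 − (1 + r)^(−n))
Monthly rate r = 0.0785/12 ≈ 0.00654167, n = 240 months
Denominator: 1 − (1 + 0.0785/12)^(−240) = 0.790888
PMT = $368,986.79 × (0.0785/12) / 0.790888
PMT = $3,052.00 per month

PMT = PV × r / (1-(1+r)^(-n)) = $3,052.00/month


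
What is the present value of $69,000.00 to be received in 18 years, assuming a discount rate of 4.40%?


Present value formula: PV = FV / (1 + r)^t
PV = $69,000.00 / (1 + 0.044)^18
PV = $69,000.00 / 2.170746
PV = $31,786.31

PV = FV / (1 + r)^t = $31,786.31


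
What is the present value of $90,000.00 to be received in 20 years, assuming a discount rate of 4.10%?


Present value formula: PV = FV / (1 + r)^t
PV = $90,000.00 / (1 + 0.041)^20
PV = $90,000.00 / 2.2336473
PV = $40,292.84

PV = FV / (1 + r)^t = $40,292.84


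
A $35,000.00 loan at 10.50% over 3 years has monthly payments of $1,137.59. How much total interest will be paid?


Total paid over the life of the loan = PMT × n.
Total paid = $1,137.59 × 36 = $40,953.24
Total interest = total paid − principal = $40,953.24 − $35,000.00 = $5,953.24

Total interest = (PMT × n) - PV = $5,953.24


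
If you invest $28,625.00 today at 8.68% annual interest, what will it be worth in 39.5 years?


Future value formula: FV = PV × (1 + r)^t
FV = $28,625.00 × (1 + 0.0868)^39.5
FV = $28,625.00 × 26.7861548
FV = $766,753.68

FV = PV × (1 + r)^t = $766,753.68


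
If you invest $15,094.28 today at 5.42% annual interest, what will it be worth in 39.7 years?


Future value formula: FV = PV × (1 + r)^t
FV = $15,094.28 × (1 + 0.0542)^39.7
FV = $15,094.28 × 8.1291207
FV = $122,703.22

FV = PV × (1 + r)^t = $122,703.22


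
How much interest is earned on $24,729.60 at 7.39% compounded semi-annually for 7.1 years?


Compound interest earned = final amount − principal.
A = P(1 + r/n)^(nt) = $24,729.60 × (1 + 0.0739/2)^(2 × 7.1) = $41,397.88
Interest = A − P = $41,397.88 − $24,729.60 = $16,668.28

Interest = A - P = $16,668.28


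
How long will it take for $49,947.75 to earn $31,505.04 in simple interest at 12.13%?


Rearrange the simple interest formula for t:
I = P × r × t  ⇒  t = I / (P × r)
t = $31,505.04 / ($49,947.75 × 0.1213)
t = 5.2

t = I/(P×r) = 5.2 years


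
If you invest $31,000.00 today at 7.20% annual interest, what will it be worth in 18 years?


Future value formula: FV = PV × (1 + r)^t
FV = $31,000.00 × (1 + 0.072)^18
FV = $31,000.00 × 3.4954745
FV = $108,359.71

FV = PV × (1 + r)^t = $108,359.71


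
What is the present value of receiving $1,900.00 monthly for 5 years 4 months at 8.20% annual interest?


Present value of an ordinary annuity: PV = PMT × (1 − (1 + r)^(−n)) / r
Monthly rate r = 0.082/12 ≈ 0.00683333, n = 64
PV = $1,900.00 × (1 − (1 + 0.082/12)^(−64)) / (0.082/12)
PV = $1,900.00 × 51.699894
PV = $98,229.80

PV = PMT × (1-(1+r)^(-n))/r = $98,229.80


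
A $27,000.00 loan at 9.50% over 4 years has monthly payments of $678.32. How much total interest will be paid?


Total paid over the life of the loan = PMT × n.
Total paid = $678.32 × 48 = $32,559.36
Total interest = total paid − principal = $32,559.36 − $27,000.00 = $5,559.36

Total interest = (PMT × n) - PV = $5,559.36


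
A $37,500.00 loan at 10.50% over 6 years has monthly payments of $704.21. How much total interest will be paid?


Total paid over the life of the loan = PMT × n.
Total paid = $704.21 × 72 = $50,703.12
Total interest = total paid − principal = $50,703.12 − $37,500.00 = $13,203.12

Total interest = (PMT × n) - PV = $13,203.12


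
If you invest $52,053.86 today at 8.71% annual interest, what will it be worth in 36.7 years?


Future value formula: FV = PV × (1 + r)^t
FV = $52,053.86 × (1 + 0.0871)^36.7
FV = $52,053.86 × 21.43337161
FV = $1,115,689.73

FV = PV × (1 + r)^t = $1,115,689.73


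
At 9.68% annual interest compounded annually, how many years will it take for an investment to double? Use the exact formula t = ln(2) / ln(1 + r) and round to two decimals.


Doubling condition: (1 + r)^t = 2
Take ln of both sides: t × ln(1 + r) = ln(2)
t = ln(2) / ln(1 + r)
t = 0.693147 / 0.092397
t = 7.50

t = ln(2) / ln(1 + r) = 7.50 years


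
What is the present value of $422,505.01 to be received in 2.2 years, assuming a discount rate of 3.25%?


Present value formula: PV = FV / (1 + r)^t
PV = $422,505.01 / (1 + 0.0325)^2.2
PV = $422,505.01 / 1.07289725
PV = $393,798.20

PV = FV / (1 + r)^t = $393,798.20


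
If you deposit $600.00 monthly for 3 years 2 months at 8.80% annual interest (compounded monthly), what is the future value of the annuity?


Future value of an ordinary annuity: FV = PMT × ((1 + r)^n − 1) / r
Monthly rate r = 0.088/12 ≈ 0.00733333, n = 38
FV = $600.00 × ((1 + 0.088/12)^38 − 1) / (0.088/12)
FV = $600.00 × 43.6396253
FV = $26,183.78

FV = PMT × ((1+r)^n - 1)/r = $26,183.78


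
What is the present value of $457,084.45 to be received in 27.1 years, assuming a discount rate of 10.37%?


Present value formula: PV = FV / (1 + r)^t
PV = $457,084.45 / (1 + 0.1037)^27.1
PV = $457,084.45 / 14.496503
PV = $31,530.67

PV = FV / (1 + r)^t = $31,530.67


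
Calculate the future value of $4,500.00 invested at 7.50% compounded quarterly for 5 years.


Compound interest formula: A = P(1 + r/n)^(nt)
A = $4,500.00 × (1 + 0.075/4)^(4 × 5)
Growth factor: (1 + 0.075/4)^20 = 1.449948
A = $4,500.00 × 1.449948
A = $6,524.77

A = P(1 + r/n)^(nt) = $6,524.77


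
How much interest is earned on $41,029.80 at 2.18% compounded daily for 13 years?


Compound interest earned = final amount − principal.
A = P(1 + r/n)^(nt) = $41,029.80 × (1 + 0.0218/365)^(365 × 13) = $54,472.18
Interest = A − P = $54,472.18 − $41,029.80 = $13,442.38

Interest = A - P = $13,442.38


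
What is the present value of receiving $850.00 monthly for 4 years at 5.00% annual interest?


Present value of an ordinary annuity: PV = PMT × (1 − (1 + r)^(−n)) / r
Monthly rate r = 0.05/12 ≈ 0.00416667, n = 48
PV = $850.00 × (1 − (1 + 0.05/12)^(−48)) / (0.05/12)
PV = $850.00 × 43.422956
PV = $36,909.51

PV = PMT × (1-(1+r)^(-n))/r = $36,909.51


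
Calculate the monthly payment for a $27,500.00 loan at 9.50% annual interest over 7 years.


Loan payment formula: PMT = PV × r / (1 − (1 + r)^(−n))
Monthly rate r = 0.095/12 ≈ 0.00791667, n = 84 months
Denominator: 1 − (1 + 0.095/12)^(−84) = 0.484378
PMT = $27,500.00 × (0.095/12) / 0.484378
PMT = $449.46 per month

PMT = PV × r / (1-(1+r)^(-n)) = $449.46/month


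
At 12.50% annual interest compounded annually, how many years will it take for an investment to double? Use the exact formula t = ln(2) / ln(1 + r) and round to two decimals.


Doubling condition: (1 + r)^t = 2
Take ln of both sides: t × ln(1 + r) = ln(2)
t = ln(2) / ln(1 + r)
t = 0.693147 / 0.117783
t = 5.88

t = ln(2) / ln(1 + r) = 5.88 years


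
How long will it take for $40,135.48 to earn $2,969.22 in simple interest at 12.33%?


Rearrange the simple interest formula for t:
I = P × r × t  ⇒  t = I / (P × r)
t = $2,969.22 / ($40,135.48 × 0.1233)
t = 0.6

t = I/(P×r) = 0.6 years


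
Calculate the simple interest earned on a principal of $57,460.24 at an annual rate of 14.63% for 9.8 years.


Simple interest formula: I = P × r × t
I = $57,460.24 × 0.1463 × 9.8
I = $82,383.04

I = P × r × t = $82,383.04


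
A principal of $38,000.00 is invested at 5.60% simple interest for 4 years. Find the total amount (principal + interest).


Total amount formula: A = P(1 + rt) = P + P·r·t
Interest: I = P × r × t = $38,000.00 × 0.056 × 4 = $8,512.00
A = P + I = $38,000.00 + $8,512.00 = $46,512.00

A = P + I = P(1 + rt) = $46,512.00


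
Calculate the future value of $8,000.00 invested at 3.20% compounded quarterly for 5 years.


Compound interest formula: A = P(1 + r/n)^(nt)
A = $8,000.00 × (1 + 0.032/4)^(4 × 5)
Growth factor: (1 + 0.032/4)^20 = 1.172764
A = $8,000.00 × 1.172764
A = $9,382.11

A = P(1 + r/n)^(nt) = $9,382.11


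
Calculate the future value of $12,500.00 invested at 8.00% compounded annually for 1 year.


Compound interest formula: A = P(1 + r/n)^(nt)
A = $12,500.00 × (1 + 0.08/1)^(1 × 1)
Growth factor: (1 + 0.08/1)^1 = 1.080000
A = $12,500.00 × 1.080000
A = $13,500.00

A = P(1 + r/n)^(nt) = $13,500.00


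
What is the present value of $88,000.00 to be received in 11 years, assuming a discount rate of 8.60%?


Present value formula: PV = FV / (1 + r)^t
PV = $88,000.00 / (1 + 0.086)^11
PV = $88,000.00 / 2.478153
PV = $35,510.32

PV = FV / (1 + r)^t = $35,510.32


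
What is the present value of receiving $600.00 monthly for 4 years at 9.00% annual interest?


Present value of an ordinary annuity: PV = PMT × (1 − (1 + r)^(−n)) / r
Monthly rate r = 0.09/12 = 0.0075, n = 48
PV = $600.00 × (1 − (1 + 0.09/12)^(−48)) / (0.09/12)
PV = $600.00 × 40.184782
PV = $24,110.87

PV = PMT × (1-(1+r)^(-n))/r = $24,110.87


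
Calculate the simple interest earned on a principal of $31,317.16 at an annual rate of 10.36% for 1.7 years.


Simple interest formula: I = P × r × t
I = $31,317.16 × 0.1036 × 1.7
I = $5,515.58

I = P × r × t = $5,515.58


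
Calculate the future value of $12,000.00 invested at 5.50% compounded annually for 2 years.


Compound interest formula: A = P(1 + r/n)^(nt)
A = $12,000.00 × (1 + 0.055/1)^(1 × 2)
Growth factor: (1 + 0.055/1)^2 = 1.113025
A = $12,000.00 × 1.113025
A = $13,356.30

A = P(1 + r/n)^(nt) = $13,356.30


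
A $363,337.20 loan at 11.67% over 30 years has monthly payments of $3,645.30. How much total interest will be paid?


Total paid over the life of the loan = PMT × n.
Total paid = $3,645.30 × 360 = $1,312,308.00
Total interest = total paid − principal = $1,312,308.00 − $363,337.20 = $948,970.80

Total interest = (PMT × n) - PV = $948,970.80


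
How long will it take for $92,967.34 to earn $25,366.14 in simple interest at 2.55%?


Rearrange the simple interest formula for t:
I = P × r × t  ⇒  t = I / (P × r)
t = $25,366.14 / ($92,967.34 × 0.0255)
t = 10.7

t = I/(P×r) = 10.7 years


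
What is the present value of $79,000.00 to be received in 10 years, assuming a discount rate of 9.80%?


Present value formula: PV = FV / (1 + r)^t
PV = $79,000.00 / (1 + 0.098)^10
PV = $79,000.00 / 2.546967
PV = $31,017.28

PV = FV / (1 + r)^t = $31,017.28


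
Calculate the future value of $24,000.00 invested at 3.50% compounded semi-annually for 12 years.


Compound interest formula: A = P(1 + r/n)^(nt)
A = $24,000.00 × (1 + 0.035/2)^(2 × 12)
Growth factor: (1 + 0.035/2)^24 = 1.516443
A = $24,000.00 × 1.516443
A = $36,394.63

A = P(1 + r/n)^(nt) = $36,394.63


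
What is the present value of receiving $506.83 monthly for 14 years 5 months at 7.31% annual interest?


Present value of an ordinary annuity: PV = PMT × (1 − (1 + r)^(−n)) / r
Monthly rate r = 0.0731/12 ≈ 0.00609167, n = 173
PV = $506.83 × (1 − (1 + 0.0731/12)^(−173)) / (0.0731/12)
PV = $506.83 × 106.751349
PV = $54,104.79

PV = PMT × (1-(1+r)^(-n))/r = $54,104.79


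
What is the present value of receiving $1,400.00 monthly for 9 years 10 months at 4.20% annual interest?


Present value of an ordinary annuity: PV = PMT × (1 − (1 + r)^(−n)) / r
Monthly rate r = 0.042/12 = 0.0035, n = 118
PV = $1,400.00 × (1 − (1 + 0.042/12)^(−118)) / (0.042/12)
PV = $1,400.00 × 96.531555
PV = $135,144.18

PV = PMT × (1-(1+r)^(-n))/r = $135,144.18


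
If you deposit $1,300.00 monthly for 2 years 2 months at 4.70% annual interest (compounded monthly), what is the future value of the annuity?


Future value of an ordinary annuity: FV = PMT × ((1 + r)^n − 1) / r
Monthly rate r = 0.047/12 ≈ 0.00391667, n = 26
FV = $1,300.00 × ((1 + 0.047/12)^26 − 1) / (0.047/12)
FV = $1,300.00 × 27.313715
FV = $35,507.83

FV = PMT × ((1+r)^n - 1)/r = $35,507.83


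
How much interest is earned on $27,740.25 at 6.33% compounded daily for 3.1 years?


Compound interest earned = final amount − principal.
A = P(1 + r/n)^(nt) = $27,740.25 × (1 + 0.0633/365)^(365 × 3.1) = $33,753.95
Interest = A − P = $33,753.95 − $27,740.25 = $6,013.70

Interest = A - P = $6,013.70


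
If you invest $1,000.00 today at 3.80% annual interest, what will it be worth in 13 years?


Future value formula: FV = PV × (1 + r)^t
FV = $1,000.00 × (1 + 0.038)^13
FV = $1,000.00 × 1.623924
FV = $1,623.92

FV = PV × (1 + r)^t = $1,623.92


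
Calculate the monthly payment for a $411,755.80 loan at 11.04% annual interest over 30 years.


Loan payment formula: PMT = PV × r / (1 − (1 + r)^(−n))
Monthly rate r = 0.1104/12 = 0.0092, n = 360 months
Denominator: 1 − (1 + 0.1104/12)^(−360) = 0.963001
PMT = $411,755.80 × (0.1104/12) / 0.963001
PMT = $3,933.70 per month

PMT = PV × r / (1-(1+r)^(-n)) = $3,933.70/month


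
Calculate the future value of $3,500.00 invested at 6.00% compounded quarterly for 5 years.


Compound interest formula: A = P(1 + r/n)^(nt)
A = $3,500.00 × (1 + 0.06/4)^(4 × 5)
Growth factor: (1 + 0.06/4)^20 = 1.346855
A = $3,500.00 × 1.346855
A = $4,713.99

A = P(1 + r/n)^(nt) = $4,713.99


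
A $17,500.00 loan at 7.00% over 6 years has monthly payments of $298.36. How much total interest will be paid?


Total paid over the life of the loan = PMT × n.
Total paid = $298.36 × 72 = $21,481.92
Total interest = total paid − principal = $21,481.92 − $17,500.00 = $3,981.92

Total interest = (PMT × n) - PV = $3,981.92


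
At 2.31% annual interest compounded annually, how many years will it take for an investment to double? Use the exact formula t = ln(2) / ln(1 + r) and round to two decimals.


Doubling condition: (1 + r)^t = 2
Take ln of both sides: t × ln(1 + r) = ln(2)
t = ln(2) / ln(1 + r)
t = 0.693147 / 0.022837
t = 30.35

t = ln(2) / ln(1 + r) = 30.35 years


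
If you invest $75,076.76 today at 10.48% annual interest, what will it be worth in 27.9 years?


Future value formula: FV = PV × (1 + r)^t
FV = $75,076.76 × (1 + 0.1048)^27.9
FV = $75,076.76 × 16.1292536
FV = $1,210,932.10

FV = PV × (1 + r)^t = $1,210,932.10


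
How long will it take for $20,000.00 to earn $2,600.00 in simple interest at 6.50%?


Rearrange the simple interest formula for t:
I = P × r × t  ⇒  t = I / (P × r)
t = $2,600.00 / ($20,000.00 × 0.065)
t = 2

t = I/(P×r) = 2 years


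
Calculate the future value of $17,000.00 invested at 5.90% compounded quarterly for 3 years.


Compound interest formula: A = P(1 + r/n)^(nt)
A = $17,000.00 × (1 + 0.059/4)^(4 × 3)
Growth factor: (1 + 0.059/4)^12 = 1.192089
A = $17,000.00 × 1.192089
A = $20,265.51

A = P(1 + r/n)^(nt) = $20,265.51


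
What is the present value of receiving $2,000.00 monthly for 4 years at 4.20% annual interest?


Present value of an ordinary annuity: PV = PMT × (1 − (1 + r)^(−n)) / r
Monthly rate r = 0.042/12 = 0.0035, n = 48
PV = $2,000.00 × (1 − (1 + 0.042/12)^(−48)) / (0.042/12)
PV = $2,000.00 × 44.113764
PV = $88,227.53

PV = PMT × (1-(1+r)^(-n))/r = $88,227.53


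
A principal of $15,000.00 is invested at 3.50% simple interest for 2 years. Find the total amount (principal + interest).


Total amount formula: A = P(1 + rt) = P + P·r·t
Interest: I = P × r × t = $15,000.00 × 0.035 × 2 = $1,050.00
A = P + I = $15,000.00 + $1,050.00 = $16,050.00

A = P + I = P(1 + rt) = $16,050.00


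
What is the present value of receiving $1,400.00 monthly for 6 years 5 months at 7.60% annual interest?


Present value of an ordinary annuity: PV = PMT × (1 − (1 + r)^(−n)) / r
Monthly rate r = 0.076/12 ≈ 0.00633333, n = 77
PV = $1,400.00 × (1 − (1 + 0.076/12)^(−77)) / (0.076/12)
PV = $1,400.00 × 60.789072
PV = $85,104.70

PV = PMT × (1-(1+r)^(-n))/r = $85,104.70


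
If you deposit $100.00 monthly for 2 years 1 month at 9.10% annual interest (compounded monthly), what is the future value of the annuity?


Future value of an ordinary annuity: FV = PMT × ((1 + r)^n − 1) / r
Monthly rate r = 0.091/12 ≈ 0.00758333, n = 25
FV = $100.00 × ((1 + 0.091/12)^25 − 1) / (0.091/12)
FV = $100.00 × 27.412963
FV = $2,741.30

FV = PMT × ((1+r)^n - 1)/r = $2,741.30


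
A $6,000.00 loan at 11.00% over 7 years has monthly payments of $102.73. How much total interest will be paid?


Total paid over the life of the loan = PMT × n.
Total paid = $102.73 × 84 = $8,629.32
Total interest = total paid − principal = $8,629.32 − $6,000.00 = $2,629.32

Total interest = (PMT × n) - PV = $2,629.32
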